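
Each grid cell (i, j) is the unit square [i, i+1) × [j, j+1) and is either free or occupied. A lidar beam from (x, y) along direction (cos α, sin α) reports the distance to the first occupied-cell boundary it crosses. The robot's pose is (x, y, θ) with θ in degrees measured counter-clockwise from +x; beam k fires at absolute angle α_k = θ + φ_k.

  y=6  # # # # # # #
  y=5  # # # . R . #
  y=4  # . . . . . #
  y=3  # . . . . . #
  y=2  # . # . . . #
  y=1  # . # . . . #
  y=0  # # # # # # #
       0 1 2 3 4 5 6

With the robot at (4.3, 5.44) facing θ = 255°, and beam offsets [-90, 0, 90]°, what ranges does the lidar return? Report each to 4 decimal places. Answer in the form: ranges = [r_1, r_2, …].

beam 1: φ=-90°, α=165°
  direction (-0.9659, 0.2588); cell (4,5); t to first gridline: x 0.3106, y 2.1637 (then +1.0353 / +3.8637)
    (3,5) via x @ 0.3106
    (2,5) via x @ 1.3459  # hit
  → r_1 = 1.3459
beam 2: φ=0°, α=255°
  direction (-0.2588, -0.9659); cell (4,5); t to first gridline: x 1.1591, y 0.4555 (then +3.8637 / +1.0353)
    (4,4) via y @ 0.4555
    (3,4) via x @ 1.1591
    (3,3) via y @ 1.4908
    (3,2) via y @ 2.5261
    (3,1) via y @ 3.5614
    (3,0) via y @ 4.5966  # hit
  → r_2 = 4.5966
beam 3: φ=90°, α=345°
  direction (0.9659, -0.2588); cell (4,5); t to first gridline: x 0.7247, y 1.7000 (then +1.0353 / +3.8637)
    (5,5) via x @ 0.7247
    (5,4) via y @ 1.7000
    (6,4) via x @ 1.7600  # hit
  → r_3 = 1.7600

ranges = [1.3459, 4.5966, 1.7600]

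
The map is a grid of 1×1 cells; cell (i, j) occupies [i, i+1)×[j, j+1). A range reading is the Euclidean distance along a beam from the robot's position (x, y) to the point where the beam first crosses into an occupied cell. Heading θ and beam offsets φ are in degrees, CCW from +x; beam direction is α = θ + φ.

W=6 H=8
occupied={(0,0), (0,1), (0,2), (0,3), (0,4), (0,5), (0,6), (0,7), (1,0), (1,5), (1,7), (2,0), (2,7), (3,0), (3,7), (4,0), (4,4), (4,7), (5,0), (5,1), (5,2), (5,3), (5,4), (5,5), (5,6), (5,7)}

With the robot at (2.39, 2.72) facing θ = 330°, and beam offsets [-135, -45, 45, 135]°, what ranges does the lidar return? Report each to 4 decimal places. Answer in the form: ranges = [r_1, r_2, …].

ranges = [1.4390, 1.7807, 2.7021, 2.3604]

beam 1: φ=-135°, α=195°
  direction (-0.9659, -0.2588); cell (2,2); t to first gridline: x 0.4038, y 2.7819 (then +1.0353 / +3.8637)
    (1,2) via x @ 0.4038
    (0,2) via x @ 1.4390  # hit
  → r_1 = 1.4390
beam 2: φ=-45°, α=285°
  direction (0.2588, -0.9659); cell (2,2); t to first gridline: x 2.3569, y 0.7454 (then +3.8637 / +1.0353)
    (2,1) via y @ 0.7454
    (2,0) via y @ 1.7807  # hit
  → r_2 = 1.7807
beam 3: φ=45°, α=15°
  direction (0.9659, 0.2588); cell (2,2); t to first gridline: x 0.6315, y 1.0818 (then +1.0353 / +3.8637)
    (3,2) via x @ 0.6315
    (3,3) via y @ 1.0818
    (4,3) via x @ 1.6668
    (5,3) via x @ 2.7021  # hit
  → r_3 = 2.7021
beam 4: φ=135°, α=105°
  direction (-0.2588, 0.9659); cell (2,2); t to first gridline: x 1.5068, y 0.2899 (then +3.8637 / +1.0353)
    (2,3) via y @ 0.2899
    (2,4) via y @ 1.3252
    (1,4) via x @ 1.5068
    (1,5) via y @ 2.3604  # hit
  → r_4 = 2.3604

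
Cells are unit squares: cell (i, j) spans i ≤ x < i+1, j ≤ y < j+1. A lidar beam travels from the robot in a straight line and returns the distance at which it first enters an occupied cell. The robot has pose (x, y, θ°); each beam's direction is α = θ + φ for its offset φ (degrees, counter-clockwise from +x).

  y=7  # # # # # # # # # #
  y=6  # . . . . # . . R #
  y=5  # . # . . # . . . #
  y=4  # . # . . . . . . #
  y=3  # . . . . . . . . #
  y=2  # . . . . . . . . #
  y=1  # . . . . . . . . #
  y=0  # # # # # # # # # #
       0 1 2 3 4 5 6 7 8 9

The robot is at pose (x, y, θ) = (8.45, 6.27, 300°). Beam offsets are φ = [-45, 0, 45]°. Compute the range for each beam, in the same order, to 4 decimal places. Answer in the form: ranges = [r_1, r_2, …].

ranges = [5.4559, 1.1000, 0.5694]

beam 1: φ=-45°, α=255°
  direction (-0.2588, -0.9659); cell (8,6); t to first gridline: x 1.7387, y 0.2795 (then +3.8637 / +1.0353)
    (8,5) via y @ 0.2795
    (8,4) via y @ 1.3148
    (7,4) via x @ 1.7387
    (7,3) via y @ 2.3501
    (7,2) via y @ 3.3854
    (7,1) via y @ 4.4206
    (7,0) via y @ 5.4559  # hit
  → r_1 = 5.4559
beam 2: φ=0°, α=300°
  direction (0.5000, -0.8660); cell (8,6); t to first gridline: x 1.1000, y 0.3118 (then +2.0000 / +1.1547)
    (8,5) via y @ 0.3118
    (9,5) via x @ 1.1000  # hit
  → r_2 = 1.1000
beam 3: φ=45°, α=345°
  direction (0.9659, -0.2588); cell (8,6); t to first gridline: x 0.5694, y 1.0432 (then +1.0353 / +3.8637)
    (9,6) via x @ 0.5694  # hit
  → r_3 = 0.5694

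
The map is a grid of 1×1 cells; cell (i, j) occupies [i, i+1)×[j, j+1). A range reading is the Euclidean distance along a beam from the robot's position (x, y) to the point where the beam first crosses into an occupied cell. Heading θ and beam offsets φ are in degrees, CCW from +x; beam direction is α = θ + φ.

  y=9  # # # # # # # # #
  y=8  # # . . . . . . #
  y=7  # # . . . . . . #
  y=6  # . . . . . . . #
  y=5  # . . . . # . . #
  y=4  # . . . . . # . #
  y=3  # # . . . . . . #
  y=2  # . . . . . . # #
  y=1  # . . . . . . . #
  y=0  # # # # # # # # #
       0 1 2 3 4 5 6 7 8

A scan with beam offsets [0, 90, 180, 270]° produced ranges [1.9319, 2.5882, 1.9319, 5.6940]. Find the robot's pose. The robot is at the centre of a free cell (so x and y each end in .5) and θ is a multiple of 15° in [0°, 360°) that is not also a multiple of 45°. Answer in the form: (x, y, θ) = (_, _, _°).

(x, y, θ) = (3.5, 6.5, 345°)

Enumerate (i+0.5, j+0.5, θ) over the 50 free cells and 16 admissible headings. For each, cast all 4 beams and compare to the given ranges.
  (6.5, 3.5, 285°): beam 1 = 2.5882 ≠ 1.9319 ✗
  (5.5, 3.5, 15°): beam 1 = 2.5882 ≠ 1.9319 ✗
  (4.5, 8.5, 195°): beam 1 = 2.5882 ≠ 1.9319 ✗
  …
  (3.5, 6.5, 345°): r_1=1.9319, r_2=2.5882, r_3=1.9319, r_4=5.6940 — all match ✓
No second candidate reproduces the full scan.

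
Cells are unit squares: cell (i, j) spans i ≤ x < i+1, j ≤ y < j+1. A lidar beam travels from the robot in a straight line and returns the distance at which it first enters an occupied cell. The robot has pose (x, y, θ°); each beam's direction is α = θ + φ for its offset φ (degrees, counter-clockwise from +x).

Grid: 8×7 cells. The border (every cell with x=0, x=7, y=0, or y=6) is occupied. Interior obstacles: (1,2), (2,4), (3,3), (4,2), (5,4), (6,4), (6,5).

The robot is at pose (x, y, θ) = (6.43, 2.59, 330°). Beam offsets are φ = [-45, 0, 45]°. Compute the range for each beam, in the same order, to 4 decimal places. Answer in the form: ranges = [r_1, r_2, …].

ranges = [1.6461, 0.6582, 0.5901]

beam 1: φ=-45°, α=285°
  direction (0.2588, -0.9659); cell (6,2); t to first gridline: x 2.2023, y 0.6108 (then +3.8637 / +1.0353)
    (6,1) via y @ 0.6108
    (6,0) via y @ 1.6461  # hit
  → r_1 = 1.6461
beam 2: φ=0°, α=330°
  direction (0.8660, -0.5000); cell (6,2); t to first gridline: x 0.6582, y 1.1800 (then +1.1547 / +2.0000)
    (7,2) via x @ 0.6582  # hit
  → r_2 = 0.6582
beam 3: φ=45°, α=15°
  direction (0.9659, 0.2588); cell (6,2); t to first gridline: x 0.5901, y 1.5841 (then +1.0353 / +3.8637)
    (7,2) via x @ 0.5901  # hit
  → r_3 = 0.5901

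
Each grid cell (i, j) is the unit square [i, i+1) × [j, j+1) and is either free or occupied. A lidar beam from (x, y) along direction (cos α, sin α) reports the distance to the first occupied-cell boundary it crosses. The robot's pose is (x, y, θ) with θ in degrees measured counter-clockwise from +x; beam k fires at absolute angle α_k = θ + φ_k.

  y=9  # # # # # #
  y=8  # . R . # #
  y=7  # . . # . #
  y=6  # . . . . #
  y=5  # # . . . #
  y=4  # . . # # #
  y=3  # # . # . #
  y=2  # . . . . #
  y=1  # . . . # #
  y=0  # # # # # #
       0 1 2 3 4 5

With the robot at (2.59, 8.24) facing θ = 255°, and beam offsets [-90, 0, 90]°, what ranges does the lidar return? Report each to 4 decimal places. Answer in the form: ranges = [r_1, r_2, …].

beam 1: φ=-90°, α=165°
  dir = (cos 165°, sin 165°) = (-0.9659, 0.2588); from cell (2,8)
  next x-line at t=0.6108, next y-line at t=2.9364; Δt_x=1.0353, Δt_y=3.8637
    x: enter (1,8) at t=0.6108
    x: enter (0,8) at t=1.6461 ← occupied
  → r_1 = 1.6461
beam 2: φ=0°, α=255°
  dir = (cos 255°, sin 255°) = (-0.2588, -0.9659); from cell (2,8)
  next x-line at t=2.2796, next y-line at t=0.2485; Δt_x=3.8637, Δt_y=1.0353
    y: enter (2,7) at t=0.2485
    y: enter (2,6) at t=1.2837
    x: enter (1,6) at t=2.2796
    y: enter (1,5) at t=2.3190 ← occupied
  → r_2 = 2.3190
beam 3: φ=90°, α=345°
  dir = (cos 345°, sin 345°) = (0.9659, -0.2588); from cell (2,8)
  next x-line at t=0.4245, next y-line at t=0.9273; Δt_x=1.0353, Δt_y=3.8637
    x: enter (3,8) at t=0.4245
    y: enter (3,7) at t=0.9273 ← occupied
  → r_3 = 0.9273

ranges = [1.6461, 2.3190, 0.9273]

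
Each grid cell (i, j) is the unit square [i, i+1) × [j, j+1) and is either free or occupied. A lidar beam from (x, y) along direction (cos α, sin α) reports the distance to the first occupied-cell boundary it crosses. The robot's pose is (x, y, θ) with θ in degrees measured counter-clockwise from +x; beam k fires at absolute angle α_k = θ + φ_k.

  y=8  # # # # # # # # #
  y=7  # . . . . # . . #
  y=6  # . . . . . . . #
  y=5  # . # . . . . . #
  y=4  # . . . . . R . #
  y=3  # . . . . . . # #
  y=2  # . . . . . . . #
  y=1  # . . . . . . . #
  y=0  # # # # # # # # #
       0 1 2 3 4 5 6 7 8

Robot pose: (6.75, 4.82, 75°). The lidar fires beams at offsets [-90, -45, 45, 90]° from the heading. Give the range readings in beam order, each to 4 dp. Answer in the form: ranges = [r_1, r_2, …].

beam 1: φ=-90°, α=345°
  d=(0.9659,-0.2588)  start (6,4)  tX=0.2588 tY=3.1682  stride 1/|dx|=1.0353 1/|dy|=3.8637
    cross x-line → (7,4), t=0.2588
    cross x-line → (8,4), t=1.2941 (wall)
  → r_1 = 1.2941
beam 2: φ=-45°, α=30°
  d=(0.8660,0.5000)  start (6,4)  tX=0.2887 tY=0.3600  stride 1/|dx|=1.1547 1/|dy|=2.0000
    cross x-line → (7,4), t=0.2887
    cross y-line → (7,5), t=0.3600
    cross x-line → (8,5), t=1.4434 (wall)
  → r_2 = 1.4434
beam 3: φ=45°, α=120°
  d=(-0.5000,0.8660)  start (6,4)  tX=1.5000 tY=0.2078  stride 1/|dx|=2.0000 1/|dy|=1.1547
    cross y-line → (6,5), t=0.2078
    cross y-line → (6,6), t=1.3625
    cross x-line → (5,6), t=1.5000
    cross y-line → (5,7), t=2.5172 (wall)
  → r_3 = 2.5172
beam 4: φ=90°, α=165°
  d=(-0.9659,0.2588)  start (6,4)  tX=0.7765 tY=0.6955  stride 1/|dx|=1.0353 1/|dy|=3.8637
    cross y-line → (6,5), t=0.6955
    cross x-line → (5,5), t=0.7765
    cross x-line → (4,5), t=1.8117
    cross x-line → (3,5), t=2.8470
    cross x-line → (2,5), t=3.8823 (wall)
  → r_4 = 3.8823

ranges = [1.2941, 1.4434, 2.5172, 3.8823]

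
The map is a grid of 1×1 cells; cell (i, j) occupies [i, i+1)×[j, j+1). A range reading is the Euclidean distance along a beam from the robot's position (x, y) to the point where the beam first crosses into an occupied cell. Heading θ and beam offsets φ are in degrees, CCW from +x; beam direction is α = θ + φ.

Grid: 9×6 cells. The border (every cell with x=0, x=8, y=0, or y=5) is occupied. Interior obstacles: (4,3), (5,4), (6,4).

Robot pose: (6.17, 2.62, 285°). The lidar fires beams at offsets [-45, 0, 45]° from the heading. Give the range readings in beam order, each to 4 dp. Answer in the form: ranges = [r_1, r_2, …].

beam 1: φ=-45°, α=240°
  d=(-0.5000,-0.8660)  start (6,2)  tX=0.3400 tY=0.7159  stride 1/|dx|=2.0000 1/|dy|=1.1547
    cross x-line → (5,2), t=0.3400
    cross y-line → (5,1), t=0.7159
    cross y-line → (5,0), t=1.8706 (wall)
  → r_1 = 1.8706
beam 2: φ=0°, α=285°
  d=(0.2588,-0.9659)  start (6,2)  tX=3.2069 tY=0.6419  stride 1/|dx|=3.8637 1/|dy|=1.0353
    cross y-line → (6,1), t=0.6419
    cross y-line → (6,0), t=1.6771 (wall)
  → r_2 = 1.6771
beam 3: φ=45°, α=330°
  d=(0.8660,-0.5000)  start (6,2)  tX=0.9584 tY=1.2400  stride 1/|dx|=1.1547 1/|dy|=2.0000
    cross x-line → (7,2), t=0.9584
    cross y-line → (7,1), t=1.2400
    cross x-line → (8,1), t=2.1131 (wall)
  → r_3 = 2.1131

ranges = [1.8706, 1.6771, 2.1131]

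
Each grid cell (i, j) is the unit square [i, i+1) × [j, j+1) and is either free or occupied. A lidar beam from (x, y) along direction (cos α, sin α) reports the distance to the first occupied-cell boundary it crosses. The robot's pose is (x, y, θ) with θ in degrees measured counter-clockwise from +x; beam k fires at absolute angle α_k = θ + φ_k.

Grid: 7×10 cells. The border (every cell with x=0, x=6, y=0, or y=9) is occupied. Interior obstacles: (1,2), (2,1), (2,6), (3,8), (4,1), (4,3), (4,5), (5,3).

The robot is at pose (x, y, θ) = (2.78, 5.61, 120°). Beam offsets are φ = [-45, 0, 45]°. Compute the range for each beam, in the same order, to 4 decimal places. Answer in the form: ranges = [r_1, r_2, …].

ranges = [0.4038, 0.4503, 1.8428]

beam 1: φ=-45°, α=75°
  cosα=0.2588 sinα=0.9659 | (2,5) | tMaxX 0.8500 tMaxY 0.4038 | tΔX 3.8637 tΔY 1.0353
    t=0.4038 [y] (2,6) — stop
  → r_1 = 0.4038
beam 2: φ=0°, α=120°
  cosα=-0.5000 sinα=0.8660 | (2,5) | tMaxX 1.5600 tMaxY 0.4503 | tΔX 2.0000 tΔY 1.1547
    t=0.4503 [y] (2,6) — stop
  → r_2 = 0.4503
beam 3: φ=45°, α=165°
  cosα=-0.9659 sinα=0.2588 | (2,5) | tMaxX 0.8075 tMaxY 1.5068 | tΔX 1.0353 tΔY 3.8637
    t=0.8075 [x] (1,5)
    t=1.5068 [y] (1,6)
    t=1.8428 [x] (0,6) — stop
  → r_3 = 1.8428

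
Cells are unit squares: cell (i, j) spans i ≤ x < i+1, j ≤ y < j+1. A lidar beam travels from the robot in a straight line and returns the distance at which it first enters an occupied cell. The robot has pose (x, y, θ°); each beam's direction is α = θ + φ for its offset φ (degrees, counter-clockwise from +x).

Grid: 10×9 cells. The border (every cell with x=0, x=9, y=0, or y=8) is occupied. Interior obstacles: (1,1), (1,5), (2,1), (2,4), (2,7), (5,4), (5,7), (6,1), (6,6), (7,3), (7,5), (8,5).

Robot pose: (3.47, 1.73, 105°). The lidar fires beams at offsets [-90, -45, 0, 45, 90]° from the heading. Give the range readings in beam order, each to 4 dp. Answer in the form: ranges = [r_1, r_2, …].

ranges = [5.7251, 3.0600, 2.3501, 2.8521, 0.4866]

beam 1: φ=-90°, α=15°
  dir = (cos 15°, sin 15°) = (0.9659, 0.2588); from cell (3,1)
  next x-line at t=0.5487, next y-line at t=1.0432; Δt_x=1.0353, Δt_y=3.8637
    x: enter (4,1) at t=0.5487
    y: enter (4,2) at t=1.0432
    x: enter (5,2) at t=1.5840
    x: enter (6,2) at t=2.6192
    x: enter (7,2) at t=3.6545
    x: enter (8,2) at t=4.6898
    y: enter (8,3) at t=4.9069
    x: enter (9,3) at t=5.7251 ← occupied
  → r_1 = 5.7251
beam 2: φ=-45°, α=60°
  dir = (cos 60°, sin 60°) = (0.5000, 0.8660); from cell (3,1)
  next x-line at t=1.0600, next y-line at t=0.3118; Δt_x=2.0000, Δt_y=1.1547
    y: enter (3,2) at t=0.3118
    x: enter (4,2) at t=1.0600
    y: enter (4,3) at t=1.4665
    y: enter (4,4) at t=2.6212
    x: enter (5,4) at t=3.0600 ← occupied
  → r_2 = 3.0600
beam 3: φ=0°, α=105°
  dir = (cos 105°, sin 105°) = (-0.2588, 0.9659); from cell (3,1)
  next x-line at t=1.8159, next y-line at t=0.2795; Δt_x=3.8637, Δt_y=1.0353
    y: enter (3,2) at t=0.2795
    y: enter (3,3) at t=1.3148
    x: enter (2,3) at t=1.8159
    y: enter (2,4) at t=2.3501 ← occupied
  → r_3 = 2.3501
beam 4: φ=45°, α=150°
  dir = (cos 150°, sin 150°) = (-0.8660, 0.5000); from cell (3,1)
  next x-line at t=0.5427, next y-line at t=0.5400; Δt_x=1.1547, Δt_y=2.0000
    y: enter (3,2) at t=0.5400
    x: enter (2,2) at t=0.5427
    x: enter (1,2) at t=1.6974
    y: enter (1,3) at t=2.5400
    x: enter (0,3) at t=2.8521 ← occupied
  → r_4 = 2.8521
beam 5: φ=90°, α=195°
  dir = (cos 195°, sin 195°) = (-0.9659, -0.2588); from cell (3,1)
  next x-line at t=0.4866, next y-line at t=2.8205; Δt_x=1.0353, Δt_y=3.8637
    x: enter (2,1) at t=0.4866 ← occupied
  → r_5 = 0.4866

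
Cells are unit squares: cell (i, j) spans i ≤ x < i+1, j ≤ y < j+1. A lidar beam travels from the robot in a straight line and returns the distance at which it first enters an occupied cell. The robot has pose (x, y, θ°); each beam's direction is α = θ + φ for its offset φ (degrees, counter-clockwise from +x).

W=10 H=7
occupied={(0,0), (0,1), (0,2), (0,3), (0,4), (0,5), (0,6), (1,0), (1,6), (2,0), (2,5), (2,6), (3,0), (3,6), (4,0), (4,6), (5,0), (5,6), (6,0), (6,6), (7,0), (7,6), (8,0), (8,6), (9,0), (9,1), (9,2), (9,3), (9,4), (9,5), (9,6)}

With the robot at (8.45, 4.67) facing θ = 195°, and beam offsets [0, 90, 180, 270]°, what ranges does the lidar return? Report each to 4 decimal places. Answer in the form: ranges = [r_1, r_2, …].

beam 1: φ=0°, α=195°
  dir = (cos 195°, sin 195°) = (-0.9659, -0.2588); from cell (8,4)
  next x-line at t=0.4659, next y-line at t=2.5887; Δt_x=1.0353, Δt_y=3.8637
    x: enter (7,4) at t=0.4659
    x: enter (6,4) at t=1.5012
    x: enter (5,4) at t=2.5364
    y: enter (5,3) at t=2.5887
    x: enter (4,3) at t=3.5717
    x: enter (3,3) at t=4.6070
    x: enter (2,3) at t=5.6423
    y: enter (2,2) at t=6.4524
    x: enter (1,2) at t=6.6775
    x: enter (0,2) at t=7.7128 ← occupied
  → r_1 = 7.7128
beam 2: φ=90°, α=285°
  dir = (cos 285°, sin 285°) = (0.2588, -0.9659); from cell (8,4)
  next x-line at t=2.1250, next y-line at t=0.6936; Δt_x=3.8637, Δt_y=1.0353
    y: enter (8,3) at t=0.6936
    y: enter (8,2) at t=1.7289
    x: enter (9,2) at t=2.1250 ← occupied
  → r_2 = 2.1250
beam 3: φ=180°, α=15°
  dir = (cos 15°, sin 15°) = (0.9659, 0.2588); from cell (8,4)
  next x-line at t=0.5694, next y-line at t=1.2750; Δt_x=1.0353, Δt_y=3.8637
    x: enter (9,4) at t=0.5694 ← occupied
  → r_3 = 0.5694
beam 4: φ=270°, α=105°
  dir = (cos 105°, sin 105°) = (-0.2588, 0.9659); from cell (8,4)
  next x-line at t=1.7387, next y-line at t=0.3416; Δt_x=3.8637, Δt_y=1.0353
    y: enter (8,5) at t=0.3416
    y: enter (8,6) at t=1.3769 ← occupied
  → r_4 = 1.3769

ranges = [7.7128, 2.1250, 0.5694, 1.3769]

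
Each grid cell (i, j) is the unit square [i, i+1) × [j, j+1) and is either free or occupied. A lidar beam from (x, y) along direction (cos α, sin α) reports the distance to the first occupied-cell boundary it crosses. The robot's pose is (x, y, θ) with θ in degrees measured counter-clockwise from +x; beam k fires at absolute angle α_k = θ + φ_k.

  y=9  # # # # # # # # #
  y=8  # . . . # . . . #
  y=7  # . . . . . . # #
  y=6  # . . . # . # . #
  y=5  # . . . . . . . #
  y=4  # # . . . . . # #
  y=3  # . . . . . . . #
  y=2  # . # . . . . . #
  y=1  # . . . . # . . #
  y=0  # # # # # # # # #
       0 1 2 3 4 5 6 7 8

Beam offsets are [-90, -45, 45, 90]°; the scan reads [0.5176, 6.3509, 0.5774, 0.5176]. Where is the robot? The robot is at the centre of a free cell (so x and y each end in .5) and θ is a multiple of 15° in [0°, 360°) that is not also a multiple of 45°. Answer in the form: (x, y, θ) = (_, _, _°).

(x, y, θ) = (7.5, 6.5, 285°)

The pose lattice has 48·16 = 768 candidates. Test each by forward raycasting.
  (4.5, 2.5, 285°): beam 1 = 1.5529 ≠ 0.5176 ✗
  (2.5, 7.5, 300°): beam 1 = 1.7321 ≠ 0.5176 ✗
  (2.5, 8.5, 105°): beam 1 = 1.5529 ≠ 0.5176 ✗
  (3.5, 3.5, 285°): beam 1 = 2.5882 ≠ 0.5176 ✗
  (1.5, 3.5, 300°): beam 1 = 0.5774 ≠ 0.5176 ✗
  …
  (7.5, 6.5, 285°): r_1=0.5176, r_2=6.3509, r_3=0.5774, r_4=0.5176 — all match ✓
Unique over the lattice → pose = (7.5, 6.5, 285°).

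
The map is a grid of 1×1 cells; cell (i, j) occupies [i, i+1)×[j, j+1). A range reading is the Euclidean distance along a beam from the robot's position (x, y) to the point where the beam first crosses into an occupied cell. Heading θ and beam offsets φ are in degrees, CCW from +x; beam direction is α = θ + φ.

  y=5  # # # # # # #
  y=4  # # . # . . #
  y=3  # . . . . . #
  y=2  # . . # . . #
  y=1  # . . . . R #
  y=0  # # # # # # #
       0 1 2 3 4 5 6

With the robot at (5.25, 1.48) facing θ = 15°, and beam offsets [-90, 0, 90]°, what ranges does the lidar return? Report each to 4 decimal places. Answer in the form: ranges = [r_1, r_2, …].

ranges = [0.4969, 0.7765, 3.6442]

beam 1: φ=-90°, α=285°
  cosα=0.2588 sinα=-0.9659 | (5,1) | tMaxX 2.8978 tMaxY 0.4969 | tΔX 3.8637 tΔY 1.0353
    t=0.4969 [y] (5,0) — stop
  → r_1 = 0.4969
beam 2: φ=0°, α=15°
  cosα=0.9659 sinα=0.2588 | (5,1) | tMaxX 0.7765 tMaxY 2.0091 | tΔX 1.0353 tΔY 3.8637
    t=0.7765 [x] (6,1) — stop
  → r_2 = 0.7765
beam 3: φ=90°, α=105°
  cosα=-0.2588 sinα=0.9659 | (5,1) | tMaxX 0.9659 tMaxY 0.5383 | tΔX 3.8637 tΔY 1.0353
    t=0.5383 [y] (5,2)
    t=0.9659 [x] (4,2)
    t=1.5736 [y] (4,3)
    t=2.6089 [y] (4,4)
    t=3.6442 [y] (4,5) — stop
  → r_3 = 3.6442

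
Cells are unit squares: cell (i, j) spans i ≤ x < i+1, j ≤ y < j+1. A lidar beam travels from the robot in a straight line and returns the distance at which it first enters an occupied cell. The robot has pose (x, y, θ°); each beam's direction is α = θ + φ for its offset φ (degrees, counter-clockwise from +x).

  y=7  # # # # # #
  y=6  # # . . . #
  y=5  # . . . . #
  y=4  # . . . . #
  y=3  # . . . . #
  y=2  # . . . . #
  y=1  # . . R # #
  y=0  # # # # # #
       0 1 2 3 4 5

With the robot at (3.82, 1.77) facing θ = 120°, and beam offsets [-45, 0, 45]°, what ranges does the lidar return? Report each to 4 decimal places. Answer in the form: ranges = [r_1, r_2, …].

ranges = [4.5592, 4.8844, 2.9195]

beam 1: φ=-45°, α=75°
  cosα=0.2588 sinα=0.9659 | (3,1) | tMaxX 0.6955 tMaxY 0.2381 | tΔX 3.8637 tΔY 1.0353
    t=0.2381 [y] (3,2)
    t=0.6955 [x] (4,2)
    t=1.2734 [y] (4,3)
    t=2.3087 [y] (4,4)
    t=3.3439 [y] (4,5)
    t=4.3792 [y] (4,6)
    t=4.5592 [x] (5,6) — stop
  → r_1 = 4.5592
beam 2: φ=0°, α=120°
  cosα=-0.5000 sinα=0.8660 | (3,1) | tMaxX 1.6400 tMaxY 0.2656 | tΔX 2.0000 tΔY 1.1547
    t=0.2656 [y] (3,2)
    t=1.4203 [y] (3,3)
    t=1.6400 [x] (2,3)
    t=2.5750 [y] (2,4)
    t=3.6400 [x] (1,4)
    t=3.7297 [y] (1,5)
    t=4.8844 [y] (1,6) — stop
  → r_2 = 4.8844
beam 3: φ=45°, α=165°
  cosα=-0.9659 sinα=0.2588 | (3,1) | tMaxX 0.8489 tMaxY 0.8887 | tΔX 1.0353 tΔY 3.8637
    t=0.8489 [x] (2,1)
    t=0.8887 [y] (2,2)
    t=1.8842 [x] (1,2)
    t=2.9195 [x] (0,2) — stop
  → r_3 = 2.9195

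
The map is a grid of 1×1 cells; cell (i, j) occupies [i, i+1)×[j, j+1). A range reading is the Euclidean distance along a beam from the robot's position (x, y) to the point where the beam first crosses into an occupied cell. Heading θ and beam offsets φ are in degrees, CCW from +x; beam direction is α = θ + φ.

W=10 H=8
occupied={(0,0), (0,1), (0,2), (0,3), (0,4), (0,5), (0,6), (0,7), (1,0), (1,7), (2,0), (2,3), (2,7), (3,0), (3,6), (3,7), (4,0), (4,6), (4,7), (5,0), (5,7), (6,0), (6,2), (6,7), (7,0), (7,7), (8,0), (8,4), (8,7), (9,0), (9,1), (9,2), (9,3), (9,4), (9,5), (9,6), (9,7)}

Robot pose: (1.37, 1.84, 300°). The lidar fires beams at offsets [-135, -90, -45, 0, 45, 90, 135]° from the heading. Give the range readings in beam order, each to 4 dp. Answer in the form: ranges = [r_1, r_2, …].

beam 1: φ=-135°, α=165°
  cosα=-0.9659 sinα=0.2588 | (1,1) | tMaxX 0.3831 tMaxY 0.6182 | tΔX 1.0353 tΔY 3.8637
    t=0.3831 [x] (0,1) — stop
  → r_1 = 0.3831
beam 2: φ=-90°, α=210°
  cosα=-0.8660 sinα=-0.5000 | (1,1) | tMaxX 0.4272 tMaxY 1.6800 | tΔX 1.1547 tΔY 2.0000
    t=0.4272 [x] (0,1) — stop
  → r_2 = 0.4272
beam 3: φ=-45°, α=255°
  cosα=-0.2588 sinα=-0.9659 | (1,1) | tMaxX 1.4296 tMaxY 0.8696 | tΔX 3.8637 tΔY 1.0353
    t=0.8696 [y] (1,0) — stop
  → r_3 = 0.8696
beam 4: φ=0°, α=300°
  cosα=0.5000 sinα=-0.8660 | (1,1) | tMaxX 1.2600 tMaxY 0.9699 | tΔX 2.0000 tΔY 1.1547
    t=0.9699 [y] (1,0) — stop
  → r_4 = 0.9699
beam 5: φ=45°, α=345°
  cosα=0.9659 sinα=-0.2588 | (1,1) | tMaxX 0.6522 tMaxY 3.2455 | tΔX 1.0353 tΔY 3.8637
    t=0.6522 [x] (2,1)
    t=1.6875 [x] (3,1)
    t=2.7228 [x] (4,1)
    t=3.2455 [y] (4,0) — stop
  → r_5 = 3.2455
beam 6: φ=90°, α=30°
  cosα=0.8660 sinα=0.5000 | (1,1) | tMaxX 0.7275 tMaxY 0.3200 | tΔX 1.1547 tΔY 2.0000
    t=0.3200 [y] (1,2)
    t=0.7275 [x] (2,2)
    t=1.8822 [x] (3,2)
    t=2.3200 [y] (3,3)
    t=3.0369 [x] (4,3)
    t=4.1916 [x] (5,3)
    t=4.3200 [y] (5,4)
    t=5.3463 [x] (6,4)
    t=6.3200 [y] (6,5)
    t=6.5010 [x] (7,5)
    t=7.6557 [x] (8,5)
    t=8.3200 [y] (8,6)
    t=8.8104 [x] (9,6) — stop
  → r_6 = 8.8104
beam 7: φ=135°, α=75°
  cosα=0.2588 sinα=0.9659 | (1,1) | tMaxX 2.4341 tMaxY 0.1656 | tΔX 3.8637 tΔY 1.0353
    t=0.1656 [y] (1,2)
    t=1.2009 [y] (1,3)
    t=2.2362 [y] (1,4)
    t=2.4341 [x] (2,4)
    t=3.2715 [y] (2,5)
    t=4.3067 [y] (2,6)
    t=5.3420 [y] (2,7) — stop
  → r_7 = 5.3420

ranges = [0.3831, 0.4272, 0.8696, 0.9699, 3.2455, 8.8104, 5.3420]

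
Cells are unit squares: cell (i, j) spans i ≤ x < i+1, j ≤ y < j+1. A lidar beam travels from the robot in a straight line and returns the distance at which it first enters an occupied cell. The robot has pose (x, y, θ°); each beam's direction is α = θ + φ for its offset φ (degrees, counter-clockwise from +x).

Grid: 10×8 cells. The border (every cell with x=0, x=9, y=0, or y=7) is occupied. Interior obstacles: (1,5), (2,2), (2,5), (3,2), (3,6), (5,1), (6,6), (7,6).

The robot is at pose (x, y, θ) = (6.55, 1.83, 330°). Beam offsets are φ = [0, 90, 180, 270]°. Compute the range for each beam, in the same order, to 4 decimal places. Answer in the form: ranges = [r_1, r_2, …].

beam 1: φ=0°, α=330°
  d=(0.8660,-0.5000)  start (6,1)  tX=0.5196 tY=1.6600  stride 1/|dx|=1.1547 1/|dy|=2.0000
    cross x-line → (7,1), t=0.5196
    cross y-line → (7,0), t=1.6600 (wall)
  → r_1 = 1.6600
beam 2: φ=90°, α=60°
  d=(0.5000,0.8660)  start (6,1)  tX=0.9000 tY=0.1963  stride 1/|dx|=2.0000 1/|dy|=1.1547
    cross y-line → (6,2), t=0.1963
    cross x-line → (7,2), t=0.9000
    cross y-line → (7,3), t=1.3510
    cross y-line → (7,4), t=2.5057
    cross x-line → (8,4), t=2.9000
    cross y-line → (8,5), t=3.6604
    cross y-line → (8,6), t=4.8151
    cross x-line → (9,6), t=4.9000 (wall)
  → r_2 = 4.9000
beam 3: φ=180°, α=150°
  d=(-0.8660,0.5000)  start (6,1)  tX=0.6351 tY=0.3400  stride 1/|dx|=1.1547 1/|dy|=2.0000
    cross y-line → (6,2), t=0.3400
    cross x-line → (5,2), t=0.6351
    cross x-line → (4,2), t=1.7898
    cross y-line → (4,3), t=2.3400
    cross x-line → (3,3), t=2.9445
    cross x-line → (2,3), t=4.0992
    cross y-line → (2,4), t=4.3400
    cross x-line → (1,4), t=5.2539
    cross y-line → (1,5), t=6.3400 (wall)
  → r_3 = 6.3400
beam 4: φ=270°, α=240°
  d=(-0.5000,-0.8660)  start (6,1)  tX=1.1000 tY=0.9584  stride 1/|dx|=2.0000 1/|dy|=1.1547
    cross y-line → (6,0), t=0.9584 (wall)
  → r_4 = 0.9584

ranges = [1.6600, 4.9000, 6.3400, 0.9584]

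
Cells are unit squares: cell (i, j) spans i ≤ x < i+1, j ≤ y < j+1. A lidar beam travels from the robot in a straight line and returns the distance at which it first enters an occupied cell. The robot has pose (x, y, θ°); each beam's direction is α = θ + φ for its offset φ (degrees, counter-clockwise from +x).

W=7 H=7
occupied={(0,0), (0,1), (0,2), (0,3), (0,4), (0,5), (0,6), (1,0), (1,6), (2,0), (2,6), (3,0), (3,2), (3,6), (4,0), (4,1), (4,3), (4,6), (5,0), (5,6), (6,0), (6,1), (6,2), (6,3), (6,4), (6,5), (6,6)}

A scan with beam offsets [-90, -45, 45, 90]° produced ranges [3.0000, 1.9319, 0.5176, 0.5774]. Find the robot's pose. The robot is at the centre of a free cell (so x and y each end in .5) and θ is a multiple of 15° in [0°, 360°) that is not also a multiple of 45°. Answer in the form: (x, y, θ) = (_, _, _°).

Candidates: 22 free-cell centres × 16 headings = 352 poses. Raycast each; keep the one whose scan matches to 4 dp.
  (3.5, 1.5, 105°): beam 1 = 0.5176 ≠ 3.0000 ✗
  (5.5, 2.5, 30°): beam 1 = 1.0000 ≠ 3.0000 ✗
  (5.5, 1.5, 240°): beam 1 = 0.5774 ≠ 3.0000 ✗
  (1.5, 3.5, 30°): beam 1 = 2.8868 ≠ 3.0000 ✗
  …
  (1.5, 5.5, 60°): r_1=3.0000, r_2=1.9319, r_3=0.5176, r_4=0.5774 — all match ✓
Only this pose fits every beam.

(x, y, θ) = (1.5, 5.5, 60°)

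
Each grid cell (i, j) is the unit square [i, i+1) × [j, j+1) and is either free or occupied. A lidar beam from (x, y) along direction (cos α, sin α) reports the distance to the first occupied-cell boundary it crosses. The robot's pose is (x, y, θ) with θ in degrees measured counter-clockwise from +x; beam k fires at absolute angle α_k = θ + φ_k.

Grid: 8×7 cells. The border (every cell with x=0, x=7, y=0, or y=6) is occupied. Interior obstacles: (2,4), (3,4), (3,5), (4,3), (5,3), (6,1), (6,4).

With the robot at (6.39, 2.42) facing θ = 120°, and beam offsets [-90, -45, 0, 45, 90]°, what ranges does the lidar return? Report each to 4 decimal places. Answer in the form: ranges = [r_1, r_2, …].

ranges = [0.7044, 1.6357, 0.7800, 2.2409, 2.8400]

beam 1: φ=-90°, α=30°
  dir = (cos 30°, sin 30°) = (0.8660, 0.5000); from cell (6,2)
  next x-line at t=0.7044, next y-line at t=1.1600; Δt_x=1.1547, Δt_y=2.0000
    x: enter (7,2) at t=0.7044 ← occupied
  → r_1 = 0.7044
beam 2: φ=-45°, α=75°
  dir = (cos 75°, sin 75°) = (0.2588, 0.9659); from cell (6,2)
  next x-line at t=2.3569, next y-line at t=0.6005; Δt_x=3.8637, Δt_y=1.0353
    y: enter (6,3) at t=0.6005
    y: enter (6,4) at t=1.6357 ← occupied
  → r_2 = 1.6357
beam 3: φ=0°, α=120°
  dir = (cos 120°, sin 120°) = (-0.5000, 0.8660); from cell (6,2)
  next x-line at t=0.7800, next y-line at t=0.6697; Δt_x=2.0000, Δt_y=1.1547
    y: enter (6,3) at t=0.6697
    x: enter (5,3) at t=0.7800 ← occupied
  → r_3 = 0.7800
beam 4: φ=45°, α=165°
  dir = (cos 165°, sin 165°) = (-0.9659, 0.2588); from cell (6,2)
  next x-line at t=0.4038, next y-line at t=2.2409; Δt_x=1.0353, Δt_y=3.8637
    x: enter (5,2) at t=0.4038
    x: enter (4,2) at t=1.4390
    y: enter (4,3) at t=2.2409 ← occupied
  → r_4 = 2.2409
beam 5: φ=90°, α=210°
  dir = (cos 210°, sin 210°) = (-0.8660, -0.5000); from cell (6,2)
  next x-line at t=0.4503, next y-line at t=0.8400; Δt_x=1.1547, Δt_y=2.0000
    x: enter (5,2) at t=0.4503
    y: enter (5,1) at t=0.8400
    x: enter (4,1) at t=1.6050
    x: enter (3,1) at t=2.7597
    y: enter (3,0) at t=2.8400 ← occupied
  → r_5 = 2.8400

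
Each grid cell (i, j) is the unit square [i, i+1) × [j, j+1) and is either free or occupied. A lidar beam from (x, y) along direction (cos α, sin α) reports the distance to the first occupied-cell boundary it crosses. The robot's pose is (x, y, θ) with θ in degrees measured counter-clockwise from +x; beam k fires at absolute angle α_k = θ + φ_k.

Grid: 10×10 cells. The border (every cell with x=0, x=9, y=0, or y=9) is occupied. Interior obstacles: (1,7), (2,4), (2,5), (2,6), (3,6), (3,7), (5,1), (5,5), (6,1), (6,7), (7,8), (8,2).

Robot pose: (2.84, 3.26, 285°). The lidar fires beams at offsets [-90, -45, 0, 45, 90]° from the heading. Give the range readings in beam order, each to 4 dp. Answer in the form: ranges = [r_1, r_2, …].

beam 1: φ=-90°, α=195°
  direction (-0.9659, -0.2588); cell (2,3); t to first gridline: x 0.8696, y 1.0046 (then +1.0353 / +3.8637)
    (1,3) via x @ 0.8696
    (1,2) via y @ 1.0046
    (0,2) via x @ 1.9049  # hit
  → r_1 = 1.9049
beam 2: φ=-45°, α=240°
  direction (-0.5000, -0.8660); cell (2,3); t to first gridline: x 1.6800, y 0.3002 (then +2.0000 / +1.1547)
    (2,2) via y @ 0.3002
    (2,1) via y @ 1.4549
    (1,1) via x @ 1.6800
    (1,0) via y @ 2.6096  # hit
  → r_2 = 2.6096
beam 3: φ=0°, α=285°
  direction (0.2588, -0.9659); cell (2,3); t to first gridline: x 0.6182, y 0.2692 (then +3.8637 / +1.0353)
    (2,2) via y @ 0.2692
    (3,2) via x @ 0.6182
    (3,1) via y @ 1.3044
    (3,0) via y @ 2.3397  # hit
  → r_3 = 2.3397
beam 4: φ=45°, α=330°
  direction (0.8660, -0.5000); cell (2,3); t to first gridline: x 0.1848, y 0.5200 (then +1.1547 / +2.0000)
    (3,3) via x @ 0.1848
    (3,2) via y @ 0.5200
    (4,2) via x @ 1.3395
    (5,2) via x @ 2.4942
    (5,1) via y @ 2.5200  # hit
  → r_4 = 2.5200
beam 5: φ=90°, α=15°
  direction (0.9659, 0.2588); cell (2,3); t to first gridline: x 0.1656, y 2.8591 (then +1.0353 / +3.8637)
    (3,3) via x @ 0.1656
    (4,3) via x @ 1.2009
    (5,3) via x @ 2.2362
    (5,4) via y @ 2.8591
    (6,4) via x @ 3.2715
    (7,4) via x @ 4.3067
    (8,4) via x @ 5.3420
    (9,4) via x @ 6.3773  # hit
  → r_5 = 6.3773

ranges = [1.9049, 2.6096, 2.3397, 2.5200, 6.3773]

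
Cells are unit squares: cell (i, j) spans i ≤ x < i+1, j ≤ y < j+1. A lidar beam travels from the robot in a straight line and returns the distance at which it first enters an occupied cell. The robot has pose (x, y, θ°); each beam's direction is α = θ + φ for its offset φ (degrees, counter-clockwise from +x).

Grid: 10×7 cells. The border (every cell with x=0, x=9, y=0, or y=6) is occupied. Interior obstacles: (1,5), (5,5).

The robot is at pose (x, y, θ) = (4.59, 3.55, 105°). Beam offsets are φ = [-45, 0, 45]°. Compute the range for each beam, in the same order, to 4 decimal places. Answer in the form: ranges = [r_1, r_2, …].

ranges = [1.6743, 2.5364, 2.9907]

beam 1: φ=-45°, α=60°
  dir = (cos 60°, sin 60°) = (0.5000, 0.8660); from cell (4,3)
  next x-line at t=0.8200, next y-line at t=0.5196; Δt_x=2.0000, Δt_y=1.1547
    y: enter (4,4) at t=0.5196
    x: enter (5,4) at t=0.8200
    y: enter (5,5) at t=1.6743 ← occupied
  → r_1 = 1.6743
beam 2: φ=0°, α=105°
  dir = (cos 105°, sin 105°) = (-0.2588, 0.9659); from cell (4,3)
  next x-line at t=2.2796, next y-line at t=0.4659; Δt_x=3.8637, Δt_y=1.0353
    y: enter (4,4) at t=0.4659
    y: enter (4,5) at t=1.5012
    x: enter (3,5) at t=2.2796
    y: enter (3,6) at t=2.5364 ← occupied
  → r_2 = 2.5364
beam 3: φ=45°, α=150°
  dir = (cos 150°, sin 150°) = (-0.8660, 0.5000); from cell (4,3)
  next x-line at t=0.6813, next y-line at t=0.9000; Δt_x=1.1547, Δt_y=2.0000
    x: enter (3,3) at t=0.6813
    y: enter (3,4) at t=0.9000
    x: enter (2,4) at t=1.8360
    y: enter (2,5) at t=2.9000
    x: enter (1,5) at t=2.9907 ← occupied
  → r_3 = 2.9907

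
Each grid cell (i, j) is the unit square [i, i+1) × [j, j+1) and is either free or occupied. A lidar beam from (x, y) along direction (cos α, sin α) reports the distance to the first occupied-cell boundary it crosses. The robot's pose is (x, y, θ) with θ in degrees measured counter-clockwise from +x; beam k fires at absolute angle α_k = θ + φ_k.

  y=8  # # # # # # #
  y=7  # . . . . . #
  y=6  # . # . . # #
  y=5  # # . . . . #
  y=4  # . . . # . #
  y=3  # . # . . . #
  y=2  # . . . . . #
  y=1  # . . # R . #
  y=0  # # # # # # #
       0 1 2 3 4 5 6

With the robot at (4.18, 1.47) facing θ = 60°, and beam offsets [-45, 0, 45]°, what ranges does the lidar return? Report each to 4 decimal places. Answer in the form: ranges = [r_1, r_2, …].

beam 1: φ=-45°, α=15°
  direction (0.9659, 0.2588); cell (4,1); t to first gridline: x 0.8489, y 2.0478 (then +1.0353 / +3.8637)
    (5,1) via x @ 0.8489
    (6,1) via x @ 1.8842  # hit
  → r_1 = 1.8842
beam 2: φ=0°, α=60°
  direction (0.5000, 0.8660); cell (4,1); t to first gridline: x 1.6400, y 0.6120 (then +2.0000 / +1.1547)
    (4,2) via y @ 0.6120
    (5,2) via x @ 1.6400
    (5,3) via y @ 1.7667
    (5,4) via y @ 2.9214
    (6,4) via x @ 3.6400  # hit
  → r_2 = 3.6400
beam 3: φ=45°, α=105°
  direction (-0.2588, 0.9659); cell (4,1); t to first gridline: x 0.6955, y 0.5487 (then +3.8637 / +1.0353)
    (4,2) via y @ 0.5487
    (3,2) via x @ 0.6955
    (3,3) via y @ 1.5840
    (3,4) via y @ 2.6192
    (3,5) via y @ 3.6545
    (2,5) via x @ 4.5592
    (2,6) via y @ 4.6898  # hit
  → r_3 = 4.6898

ranges = [1.8842, 3.6400, 4.6898]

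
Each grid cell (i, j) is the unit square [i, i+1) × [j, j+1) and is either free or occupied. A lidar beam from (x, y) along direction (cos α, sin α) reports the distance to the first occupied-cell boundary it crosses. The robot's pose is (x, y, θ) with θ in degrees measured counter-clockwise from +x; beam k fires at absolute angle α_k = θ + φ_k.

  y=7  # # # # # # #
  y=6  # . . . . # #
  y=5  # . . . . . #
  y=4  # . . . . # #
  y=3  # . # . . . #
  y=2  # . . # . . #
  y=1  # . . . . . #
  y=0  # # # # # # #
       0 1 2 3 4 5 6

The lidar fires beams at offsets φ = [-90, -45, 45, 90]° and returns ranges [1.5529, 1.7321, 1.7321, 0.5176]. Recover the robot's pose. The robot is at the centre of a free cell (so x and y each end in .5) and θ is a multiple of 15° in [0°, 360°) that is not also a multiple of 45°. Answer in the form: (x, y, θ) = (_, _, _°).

The pose lattice has 26·16 = 416 candidates. Test each by forward raycasting.
  (5.5, 3.5, 240°): beam 1 = 5.1962 ≠ 1.5529 ✗
  (3.5, 6.5, 195°): beam 1 = 0.5176 ≠ 1.5529 ✗
  (1.5, 6.5, 195°): beam 1 = 0.5176 ≠ 1.5529 ✗
  (1.5, 5.5, 105°): beam 1 = 3.6235 ≠ 1.5529 ✗
  …
  (2.5, 2.5, 255°): r_1=1.5529, r_2=1.7321, r_3=1.7321, r_4=0.5176 — all match ✓
No second candidate reproduces the full scan.

(x, y, θ) = (2.5, 2.5, 255°)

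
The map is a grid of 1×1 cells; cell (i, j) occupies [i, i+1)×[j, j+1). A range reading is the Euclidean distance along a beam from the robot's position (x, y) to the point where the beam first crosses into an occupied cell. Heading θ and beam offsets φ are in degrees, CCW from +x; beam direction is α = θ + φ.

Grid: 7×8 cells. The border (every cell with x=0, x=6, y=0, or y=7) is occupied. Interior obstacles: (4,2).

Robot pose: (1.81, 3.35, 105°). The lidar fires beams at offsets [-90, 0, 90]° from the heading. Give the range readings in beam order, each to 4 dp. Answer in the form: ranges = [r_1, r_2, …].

beam 1: φ=-90°, α=15°
  cosα=0.9659 sinα=0.2588 | (1,3) | tMaxX 0.1967 tMaxY 2.5114 | tΔX 1.0353 tΔY 3.8637
    t=0.1967 [x] (2,3)
    t=1.2320 [x] (3,3)
    t=2.2673 [x] (4,3)
    t=2.5114 [y] (4,4)
    t=3.3025 [x] (5,4)
    t=4.3378 [x] (6,4) — stop
  → r_1 = 4.3378
beam 2: φ=0°, α=105°
  cosα=-0.2588 sinα=0.9659 | (1,3) | tMaxX 3.1296 tMaxY 0.6729 | tΔX 3.8637 tΔY 1.0353
    t=0.6729 [y] (1,4)
    t=1.7082 [y] (1,5)
    t=2.7435 [y] (1,6)
    t=3.1296 [x] (0,6) — stop
  → r_2 = 3.1296
beam 3: φ=90°, α=195°
  cosα=-0.9659 sinα=-0.2588 | (1,3) | tMaxX 0.8386 tMaxY 1.3523 | tΔX 1.0353 tΔY 3.8637
    t=0.8386 [x] (0,3) — stop
  → r_3 = 0.8386

ranges = [4.3378, 3.1296, 0.8386]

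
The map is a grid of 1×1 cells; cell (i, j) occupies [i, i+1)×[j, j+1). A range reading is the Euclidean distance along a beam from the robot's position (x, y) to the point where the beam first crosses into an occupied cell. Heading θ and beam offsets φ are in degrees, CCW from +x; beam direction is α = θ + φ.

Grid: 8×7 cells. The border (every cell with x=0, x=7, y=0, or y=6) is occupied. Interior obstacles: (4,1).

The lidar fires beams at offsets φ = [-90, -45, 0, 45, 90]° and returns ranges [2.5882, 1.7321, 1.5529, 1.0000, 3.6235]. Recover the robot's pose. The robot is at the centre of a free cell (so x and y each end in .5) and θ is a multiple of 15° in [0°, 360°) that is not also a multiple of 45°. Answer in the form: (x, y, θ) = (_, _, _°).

Candidates: 29 free-cell centres × 16 headings = 464 poses. Raycast each; keep the one whose scan matches to 4 dp.
  (1.5, 1.5, 210°): beam 1 = 1.0000 ≠ 2.5882 ✗
  (1.5, 2.5, 60°): beam 1 = 2.8868 ≠ 2.5882 ✗
  (4.5, 2.5, 30°): beam 1 = 0.5774 ≠ 2.5882 ✗
  (3.5, 1.5, 240°): beam 1 = 2.8868 ≠ 2.5882 ✗
  (5.5, 3.5, 150°): beam 1 = 2.8868 ≠ 2.5882 ✗
  …
  (3.5, 2.5, 285°): r_1=2.5882, r_2=1.7321, r_3=1.5529, r_4=1.0000, r_5=3.6235 — all match ✓
Only this pose fits every beam.

(x, y, θ) = (3.5, 2.5, 285°)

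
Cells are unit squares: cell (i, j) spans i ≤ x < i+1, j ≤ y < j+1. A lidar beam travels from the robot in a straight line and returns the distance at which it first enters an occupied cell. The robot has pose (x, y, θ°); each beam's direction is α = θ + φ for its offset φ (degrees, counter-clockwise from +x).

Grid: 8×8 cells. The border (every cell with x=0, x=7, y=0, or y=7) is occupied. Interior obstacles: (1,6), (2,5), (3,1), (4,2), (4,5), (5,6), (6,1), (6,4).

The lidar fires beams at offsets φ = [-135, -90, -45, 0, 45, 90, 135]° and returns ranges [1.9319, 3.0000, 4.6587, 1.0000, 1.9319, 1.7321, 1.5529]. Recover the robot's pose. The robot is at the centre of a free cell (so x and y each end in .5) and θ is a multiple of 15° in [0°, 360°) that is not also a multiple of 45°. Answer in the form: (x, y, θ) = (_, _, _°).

The pose lattice has 28·16 = 448 candidates. Test each by forward raycasting.
  (1.5, 3.5, 195°): beam 1 = 1.7321 ≠ 1.9319 ✗
  (4.5, 1.5, 75°): beam 1 = 0.5774 ≠ 1.9319 ✗
  (4.5, 3.5, 300°): beam 1 = 3.6235 ≠ 1.9319 ✗
  …
  (5.5, 3.5, 240°): r_1=1.9319, r_2=3.0000, r_3=4.6587, r_4=1.0000, r_5=1.9319, r_6=1.7321, r_7=1.5529 — all match ✓
No second candidate reproduces the full scan.

(x, y, θ) = (5.5, 3.5, 240°)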